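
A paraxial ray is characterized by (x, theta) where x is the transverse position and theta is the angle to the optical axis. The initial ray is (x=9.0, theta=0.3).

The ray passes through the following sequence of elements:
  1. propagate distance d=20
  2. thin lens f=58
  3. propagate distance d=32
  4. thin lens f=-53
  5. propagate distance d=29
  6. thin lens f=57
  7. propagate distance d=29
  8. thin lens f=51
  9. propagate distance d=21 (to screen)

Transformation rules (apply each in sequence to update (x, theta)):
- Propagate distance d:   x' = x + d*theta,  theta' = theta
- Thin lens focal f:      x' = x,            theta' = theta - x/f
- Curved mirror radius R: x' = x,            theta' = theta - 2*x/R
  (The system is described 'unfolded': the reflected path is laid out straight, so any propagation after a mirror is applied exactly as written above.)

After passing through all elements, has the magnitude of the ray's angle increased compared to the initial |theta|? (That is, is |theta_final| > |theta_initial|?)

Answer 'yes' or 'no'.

Initial: x=9.0000 theta=0.3000
After 1 (propagate distance d=20): x=15.0000 theta=0.3000
After 2 (thin lens f=58): x=15.0000 theta=6/145 (≈0.0414)
After 3 (propagate distance d=32): x=2367/145 (≈16.3241) theta=6/145 (≈0.0414)
After 4 (thin lens f=-53): x=2367/145 (≈16.3241) theta=537/1537 (≈0.3494)
After 5 (propagate distance d=29): x=203316/7685 (≈26.4562) theta=537/1537 (≈0.3494)
After 6 (thin lens f=57): x=203316/7685 (≈26.4562) theta=-16757/146015 (≈-0.1148)
After 7 (propagate distance d=29): x=3377051/146015 (≈23.1281) theta=-16757/146015 (≈-0.1148)
After 8 (thin lens f=51): x=3377051/146015 (≈23.1281) theta=-4231658/7446765 (≈-0.5683)
After 9 (propagate distance d=21 (to screen)): x=27788261/2482255 (≈11.1948) theta=-4231658/7446765 (≈-0.5683)
|theta_initial|=0.3000 |theta_final|=4231658/7446765 (≈0.5683) -> increased

Answer: yes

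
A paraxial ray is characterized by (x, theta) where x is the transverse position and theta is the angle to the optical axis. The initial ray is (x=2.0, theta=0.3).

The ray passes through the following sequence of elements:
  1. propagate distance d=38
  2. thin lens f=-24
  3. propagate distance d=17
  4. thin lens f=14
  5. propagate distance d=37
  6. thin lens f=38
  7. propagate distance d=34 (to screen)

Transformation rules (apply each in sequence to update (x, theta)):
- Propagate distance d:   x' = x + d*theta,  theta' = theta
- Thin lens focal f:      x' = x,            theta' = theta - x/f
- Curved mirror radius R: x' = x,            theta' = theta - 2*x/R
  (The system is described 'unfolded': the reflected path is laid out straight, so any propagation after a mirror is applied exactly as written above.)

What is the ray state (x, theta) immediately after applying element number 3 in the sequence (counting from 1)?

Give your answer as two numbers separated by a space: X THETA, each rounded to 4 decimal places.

Answer: 27.9917 0.8583

Derivation:
Initial: x=2.0000 theta=0.3000
After 1 (propagate distance d=38): x=13.4000 theta=0.3000
After 2 (thin lens f=-24): x=13.4000 theta=103/120 (≈0.8583)
After 3 (propagate distance d=17): x=3359/120 (≈27.9917) theta=103/120 (≈0.8583)
Rounded to 4 decimal places: x = 27.9917, theta = 0.8583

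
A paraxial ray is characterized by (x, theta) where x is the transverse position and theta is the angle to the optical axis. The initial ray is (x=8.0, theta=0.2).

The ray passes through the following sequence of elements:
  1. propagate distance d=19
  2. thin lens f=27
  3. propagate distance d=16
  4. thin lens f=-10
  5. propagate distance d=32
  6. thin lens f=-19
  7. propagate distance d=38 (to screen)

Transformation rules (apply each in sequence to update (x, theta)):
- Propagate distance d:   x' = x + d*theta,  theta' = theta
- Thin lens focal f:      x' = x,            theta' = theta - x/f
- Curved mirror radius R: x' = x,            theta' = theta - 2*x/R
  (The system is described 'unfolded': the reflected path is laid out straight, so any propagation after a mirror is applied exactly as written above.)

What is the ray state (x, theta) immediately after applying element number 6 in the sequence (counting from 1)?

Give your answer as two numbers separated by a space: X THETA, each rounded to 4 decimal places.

Answer: 26.0459 1.9345

Derivation:
Initial: x=8.0000 theta=0.2000
After 1 (propagate distance d=19): x=11.8000 theta=0.2000
After 2 (thin lens f=27): x=11.8000 theta=-32/135 (≈-0.2370)
After 3 (propagate distance d=16): x=1081/135 (≈8.0074) theta=-32/135 (≈-0.2370)
After 4 (thin lens f=-10): x=1081/135 (≈8.0074) theta=761/1350 (≈0.5637)
After 5 (propagate distance d=32): x=17581/675 (≈26.0459) theta=761/1350 (≈0.5637)
After 6 (thin lens f=-19): x=17581/675 (≈26.0459) theta=49621/25650 (≈1.9345)
Rounded to 4 decimal places: x = 26.0459, theta = 1.9345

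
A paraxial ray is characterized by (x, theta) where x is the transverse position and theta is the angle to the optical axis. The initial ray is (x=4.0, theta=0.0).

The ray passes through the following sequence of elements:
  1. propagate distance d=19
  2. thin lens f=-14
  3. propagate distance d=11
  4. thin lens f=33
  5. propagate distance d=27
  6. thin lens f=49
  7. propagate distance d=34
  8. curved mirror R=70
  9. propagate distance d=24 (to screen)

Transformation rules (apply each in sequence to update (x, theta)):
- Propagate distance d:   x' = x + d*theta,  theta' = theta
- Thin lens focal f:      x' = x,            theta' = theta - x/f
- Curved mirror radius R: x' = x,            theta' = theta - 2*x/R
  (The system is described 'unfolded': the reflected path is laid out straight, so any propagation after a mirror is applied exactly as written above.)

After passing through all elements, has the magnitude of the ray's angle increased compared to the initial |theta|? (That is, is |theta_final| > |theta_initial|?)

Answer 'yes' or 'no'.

Initial: x=4.0000 theta=0.0000
After 1 (propagate distance d=19): x=4.0000 theta=0.0000
After 2 (thin lens f=-14): x=4.0000 theta=2/7 (≈0.2857)
After 3 (propagate distance d=11): x=50/7 (≈7.1429) theta=2/7 (≈0.2857)
After 4 (thin lens f=33): x=50/7 (≈7.1429) theta=16/231 (≈0.0693)
After 5 (propagate distance d=27): x=694/77 (≈9.0130) theta=16/231 (≈0.0693)
After 6 (thin lens f=49): x=694/77 (≈9.0130) theta=-118/1029 (≈-0.1147)
After 7 (propagate distance d=34): x=57886/11319 (≈5.1141) theta=-118/1029 (≈-0.1147)
After 8 (curved mirror R=70): x=57886/11319 (≈5.1141) theta=-103316/396165 (≈-0.2608)
After 9 (propagate distance d=24 (to screen)): x=-41234/36015 (≈-1.1449) theta=-103316/396165 (≈-0.2608)
|theta_initial|=0.0000 |theta_final|=103316/396165 (≈0.2608) -> increased

Answer: yes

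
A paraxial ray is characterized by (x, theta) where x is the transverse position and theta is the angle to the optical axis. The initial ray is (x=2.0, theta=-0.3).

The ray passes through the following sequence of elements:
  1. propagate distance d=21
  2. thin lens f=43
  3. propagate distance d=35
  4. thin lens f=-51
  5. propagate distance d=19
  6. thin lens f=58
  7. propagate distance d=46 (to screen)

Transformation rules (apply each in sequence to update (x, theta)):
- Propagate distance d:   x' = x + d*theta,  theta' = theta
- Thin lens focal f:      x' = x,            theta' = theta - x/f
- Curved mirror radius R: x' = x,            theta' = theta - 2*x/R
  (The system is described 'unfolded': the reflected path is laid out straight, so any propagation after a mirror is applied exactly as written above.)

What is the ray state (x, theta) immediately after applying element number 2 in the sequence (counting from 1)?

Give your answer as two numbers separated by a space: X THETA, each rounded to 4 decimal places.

Answer: -4.3000 -0.2000

Derivation:
Initial: x=2.0000 theta=-0.3000
After 1 (propagate distance d=21): x=-4.3000 theta=-0.3000
After 2 (thin lens f=43): x=-4.3000 theta=-0.2000
Rounded to 4 decimal places: x = -4.3000, theta = -0.2000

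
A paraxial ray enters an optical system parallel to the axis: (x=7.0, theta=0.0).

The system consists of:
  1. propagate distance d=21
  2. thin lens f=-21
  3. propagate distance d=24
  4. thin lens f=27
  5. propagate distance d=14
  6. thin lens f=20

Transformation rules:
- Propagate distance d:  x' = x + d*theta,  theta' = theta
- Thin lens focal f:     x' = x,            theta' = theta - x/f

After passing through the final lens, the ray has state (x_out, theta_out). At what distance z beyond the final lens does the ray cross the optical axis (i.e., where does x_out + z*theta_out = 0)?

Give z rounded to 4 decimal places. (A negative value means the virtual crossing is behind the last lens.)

Initial: x=7.0000 theta=0.0000
After 1 (propagate distance d=21): x=7.0000 theta=0.0000
After 2 (thin lens f=-21): x=7.0000 theta=1/3 (≈0.3333)
After 3 (propagate distance d=24): x=15.0000 theta=1/3 (≈0.3333)
After 4 (thin lens f=27): x=15.0000 theta=-2/9 (≈-0.2222)
After 5 (propagate distance d=14): x=107/9 (≈11.8889) theta=-2/9 (≈-0.2222)
After 6 (thin lens f=20): x=107/9 (≈11.8889) theta=-49/60 (≈-0.8167)
z_focus = -x_out/theta_out = -(107/9)/(-49/60) = 2140/147 ≈ 14.5578
Rounded to 4 decimal places: z = 14.5578

Answer: 14.5578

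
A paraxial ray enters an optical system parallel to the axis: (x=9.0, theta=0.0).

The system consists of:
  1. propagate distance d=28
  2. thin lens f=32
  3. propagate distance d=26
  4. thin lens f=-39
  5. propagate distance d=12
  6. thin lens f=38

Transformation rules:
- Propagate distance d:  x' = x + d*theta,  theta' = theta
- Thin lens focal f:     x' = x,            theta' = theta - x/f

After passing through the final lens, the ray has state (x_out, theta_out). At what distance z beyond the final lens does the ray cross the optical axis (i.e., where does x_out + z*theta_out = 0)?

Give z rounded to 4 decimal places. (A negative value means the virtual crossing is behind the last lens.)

Answer: -5.6374

Derivation:
Initial: x=9.0000 theta=0.0000
After 1 (propagate distance d=28): x=9.0000 theta=0.0000
After 2 (thin lens f=32): x=9.0000 theta=-9/32 (≈-0.2813)
After 3 (propagate distance d=26): x=1.6875 theta=-9/32 (≈-0.2813)
After 4 (thin lens f=-39): x=1.6875 theta=-99/416 (≈-0.2380)
After 5 (propagate distance d=12): x=-243/208 (≈-1.1683) theta=-99/416 (≈-0.2380)
After 6 (thin lens f=38): x=-243/208 (≈-1.1683) theta=-63/304 (≈-0.2072)
z_focus = -x_out/theta_out = -(-243/208)/(-63/304) = -513/91 ≈ -5.6374
Rounded to 4 decimal places: z = -5.6374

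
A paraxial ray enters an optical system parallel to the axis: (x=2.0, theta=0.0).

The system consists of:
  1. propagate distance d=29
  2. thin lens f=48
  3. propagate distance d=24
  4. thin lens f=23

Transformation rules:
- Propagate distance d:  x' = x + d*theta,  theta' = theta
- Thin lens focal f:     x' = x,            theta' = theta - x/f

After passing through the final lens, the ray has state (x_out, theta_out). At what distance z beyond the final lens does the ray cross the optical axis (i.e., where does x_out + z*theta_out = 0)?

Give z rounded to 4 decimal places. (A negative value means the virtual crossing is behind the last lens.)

Answer: 11.7447

Derivation:
Initial: x=2.0000 theta=0.0000
After 1 (propagate distance d=29): x=2.0000 theta=0.0000
After 2 (thin lens f=48): x=2.0000 theta=-1/24 (≈-0.0417)
After 3 (propagate distance d=24): x=1.0000 theta=-1/24 (≈-0.0417)
After 4 (thin lens f=23): x=1.0000 theta=-47/552 (≈-0.0851)
z_focus = -x_out/theta_out = -(1.0000)/(-47/552) = 552/47 ≈ 11.7447
Rounded to 4 decimal places: z = 11.7447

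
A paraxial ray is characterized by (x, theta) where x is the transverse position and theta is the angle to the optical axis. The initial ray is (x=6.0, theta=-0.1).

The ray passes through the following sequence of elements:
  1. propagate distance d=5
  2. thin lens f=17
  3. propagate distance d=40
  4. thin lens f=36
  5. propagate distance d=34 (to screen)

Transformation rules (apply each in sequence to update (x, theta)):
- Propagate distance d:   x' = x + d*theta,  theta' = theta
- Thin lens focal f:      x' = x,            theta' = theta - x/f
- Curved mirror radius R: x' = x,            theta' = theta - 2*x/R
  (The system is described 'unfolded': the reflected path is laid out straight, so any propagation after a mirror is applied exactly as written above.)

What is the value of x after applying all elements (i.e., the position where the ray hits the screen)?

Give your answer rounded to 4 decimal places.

Answer: -15.0356

Derivation:
Initial: x=6.0000 theta=-0.1000
After 1 (propagate distance d=5): x=5.5000 theta=-0.1000
After 2 (thin lens f=17): x=5.5000 theta=-36/85 (≈-0.4235)
After 3 (propagate distance d=40): x=-389/34 (≈-11.4412) theta=-36/85 (≈-0.4235)
After 4 (thin lens f=36): x=-389/34 (≈-11.4412) theta=-647/6120 (≈-0.1057)
After 5 (propagate distance d=34 (to screen)): x=-46009/3060 (≈-15.0356) theta=-647/6120 (≈-0.1057)
Rounded to 4 decimal places: x = -15.0356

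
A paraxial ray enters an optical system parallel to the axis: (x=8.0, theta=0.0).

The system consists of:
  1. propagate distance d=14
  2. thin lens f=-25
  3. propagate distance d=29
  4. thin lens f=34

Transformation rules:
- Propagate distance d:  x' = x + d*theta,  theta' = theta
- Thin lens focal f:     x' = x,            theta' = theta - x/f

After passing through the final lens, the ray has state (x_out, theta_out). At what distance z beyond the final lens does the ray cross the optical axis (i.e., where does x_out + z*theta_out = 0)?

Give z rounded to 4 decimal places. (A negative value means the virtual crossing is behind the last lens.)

Answer: 91.8000

Derivation:
Initial: x=8.0000 theta=0.0000
After 1 (propagate distance d=14): x=8.0000 theta=0.0000
After 2 (thin lens f=-25): x=8.0000 theta=0.3200
After 3 (propagate distance d=29): x=17.2800 theta=0.3200
After 4 (thin lens f=34): x=17.2800 theta=-16/85 (≈-0.1882)
z_focus = -x_out/theta_out = -(17.2800)/(-16/85) = 91.8000
Rounded to 4 decimal places: z = 91.8000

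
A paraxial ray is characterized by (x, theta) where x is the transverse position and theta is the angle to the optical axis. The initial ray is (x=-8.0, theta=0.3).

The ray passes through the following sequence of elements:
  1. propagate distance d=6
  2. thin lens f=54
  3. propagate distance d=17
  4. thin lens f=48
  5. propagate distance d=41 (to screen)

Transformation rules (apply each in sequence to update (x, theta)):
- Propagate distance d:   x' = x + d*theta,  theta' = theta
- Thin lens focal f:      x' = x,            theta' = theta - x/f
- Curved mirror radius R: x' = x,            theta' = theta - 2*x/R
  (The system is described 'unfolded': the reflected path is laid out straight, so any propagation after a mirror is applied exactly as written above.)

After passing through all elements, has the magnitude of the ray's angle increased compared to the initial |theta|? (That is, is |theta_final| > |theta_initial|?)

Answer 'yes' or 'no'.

Initial: x=-8.0000 theta=0.3000
After 1 (propagate distance d=6): x=-6.2000 theta=0.3000
After 2 (thin lens f=54): x=-6.2000 theta=56/135 (≈0.4148)
After 3 (propagate distance d=17): x=23/27 (≈0.8519) theta=56/135 (≈0.4148)
After 4 (thin lens f=48): x=23/27 (≈0.8519) theta=2573/6480 (≈0.3971)
After 5 (propagate distance d=41 (to screen)): x=111013/6480 (≈17.1316) theta=2573/6480 (≈0.3971)
|theta_initial|=0.3000 |theta_final|=2573/6480 (≈0.3971) -> increased

Answer: yes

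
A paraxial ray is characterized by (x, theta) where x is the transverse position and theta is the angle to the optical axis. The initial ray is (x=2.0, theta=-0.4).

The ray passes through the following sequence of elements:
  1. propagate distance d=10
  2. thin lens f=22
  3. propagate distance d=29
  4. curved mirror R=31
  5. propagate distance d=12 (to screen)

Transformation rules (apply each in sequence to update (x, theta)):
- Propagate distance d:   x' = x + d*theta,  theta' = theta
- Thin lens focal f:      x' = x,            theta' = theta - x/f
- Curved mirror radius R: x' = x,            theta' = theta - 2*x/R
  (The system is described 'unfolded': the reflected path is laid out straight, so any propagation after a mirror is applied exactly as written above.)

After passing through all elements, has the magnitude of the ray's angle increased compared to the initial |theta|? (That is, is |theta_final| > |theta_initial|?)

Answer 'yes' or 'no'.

Answer: no

Derivation:
Initial: x=2.0000 theta=-0.4000
After 1 (propagate distance d=10): x=-2.0000 theta=-0.4000
After 2 (thin lens f=22): x=-2.0000 theta=-17/55 (≈-0.3091)
After 3 (propagate distance d=29): x=-603/55 (≈-10.9636) theta=-17/55 (≈-0.3091)
After 4 (curved mirror R=31): x=-603/55 (≈-10.9636) theta=679/1705 (≈0.3982)
After 5 (propagate distance d=12 (to screen)): x=-2109/341 (≈-6.1848) theta=679/1705 (≈0.3982)
|theta_initial|=0.4000 |theta_final|=679/1705 (≈0.3982) -> not increased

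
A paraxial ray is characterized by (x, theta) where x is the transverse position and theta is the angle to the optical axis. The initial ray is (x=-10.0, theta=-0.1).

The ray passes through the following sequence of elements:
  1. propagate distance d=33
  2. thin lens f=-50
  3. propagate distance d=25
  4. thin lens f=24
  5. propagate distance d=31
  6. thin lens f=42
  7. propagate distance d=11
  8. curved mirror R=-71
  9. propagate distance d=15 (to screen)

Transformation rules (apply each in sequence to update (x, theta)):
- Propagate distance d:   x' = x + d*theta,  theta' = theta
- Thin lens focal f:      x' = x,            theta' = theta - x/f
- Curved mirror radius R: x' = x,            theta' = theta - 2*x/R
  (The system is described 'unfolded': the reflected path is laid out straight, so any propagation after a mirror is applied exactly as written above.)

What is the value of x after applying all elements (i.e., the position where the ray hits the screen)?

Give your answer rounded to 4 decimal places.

Initial: x=-10.0000 theta=-0.1000
After 1 (propagate distance d=33): x=-13.3000 theta=-0.1000
After 2 (thin lens f=-50): x=-13.3000 theta=-0.3660
After 3 (propagate distance d=25): x=-22.4500 theta=-0.3660
After 4 (thin lens f=24): x=-22.4500 theta=6833/12000 (≈0.5694)
After 5 (propagate distance d=31): x=-57577/12000 (≈-4.7981) theta=6833/12000 (≈0.5694)
After 6 (thin lens f=42): x=-57577/12000 (≈-4.7981) theta=344563/504000 (≈0.6837)
After 7 (propagate distance d=11): x=1371959/504000 (≈2.7221) theta=344563/504000 (≈0.6837)
After 8 (curved mirror R=-71): x=1371959/504000 (≈2.7221) theta=3023099/3976000 (≈0.7603)
After 9 (propagate distance d=15 (to screen)): x=252763727/17892000 (≈14.1272) theta=3023099/3976000 (≈0.7603)
Rounded to 4 decimal places: x = 14.1272

Answer: 14.1272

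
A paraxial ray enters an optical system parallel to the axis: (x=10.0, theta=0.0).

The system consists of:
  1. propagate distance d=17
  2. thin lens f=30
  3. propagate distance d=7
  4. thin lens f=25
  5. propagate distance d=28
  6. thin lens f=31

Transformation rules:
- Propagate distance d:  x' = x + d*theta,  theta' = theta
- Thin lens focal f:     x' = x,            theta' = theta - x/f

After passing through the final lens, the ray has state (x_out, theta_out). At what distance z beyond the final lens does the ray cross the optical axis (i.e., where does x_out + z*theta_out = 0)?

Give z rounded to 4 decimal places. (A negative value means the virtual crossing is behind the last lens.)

Answer: -33.1558

Derivation:
Initial: x=10.0000 theta=0.0000
After 1 (propagate distance d=17): x=10.0000 theta=0.0000
After 2 (thin lens f=30): x=10.0000 theta=-1/3 (≈-0.3333)
After 3 (propagate distance d=7): x=23/3 (≈7.6667) theta=-1/3 (≈-0.3333)
After 4 (thin lens f=25): x=23/3 (≈7.6667) theta=-0.6400
After 5 (propagate distance d=28): x=-769/75 (≈-10.2533) theta=-0.6400
After 6 (thin lens f=31): x=-769/75 (≈-10.2533) theta=-719/2325 (≈-0.3092)
z_focus = -x_out/theta_out = -(-769/75)/(-719/2325) = -23839/719 ≈ -33.1558
Rounded to 4 decimal places: z = -33.1558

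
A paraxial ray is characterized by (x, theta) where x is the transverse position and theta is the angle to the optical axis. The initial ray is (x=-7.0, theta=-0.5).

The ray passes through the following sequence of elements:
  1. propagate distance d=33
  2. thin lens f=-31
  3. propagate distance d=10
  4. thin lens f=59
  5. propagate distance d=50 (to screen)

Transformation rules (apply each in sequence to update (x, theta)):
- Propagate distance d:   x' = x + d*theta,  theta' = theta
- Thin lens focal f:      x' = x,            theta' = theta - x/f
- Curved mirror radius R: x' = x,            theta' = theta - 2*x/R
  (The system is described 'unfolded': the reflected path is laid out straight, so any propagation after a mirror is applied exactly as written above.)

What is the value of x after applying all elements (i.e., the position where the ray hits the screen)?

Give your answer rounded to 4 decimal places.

Initial: x=-7.0000 theta=-0.5000
After 1 (propagate distance d=33): x=-23.5000 theta=-0.5000
After 2 (thin lens f=-31): x=-23.5000 theta=-39/31 (≈-1.2581)
After 3 (propagate distance d=10): x=-2237/62 (≈-36.0806) theta=-39/31 (≈-1.2581)
After 4 (thin lens f=59): x=-2237/62 (≈-36.0806) theta=-2365/3658 (≈-0.6465)
After 5 (propagate distance d=50 (to screen)): x=-250233/3658 (≈-68.4071) theta=-2365/3658 (≈-0.6465)
Rounded to 4 decimal places: x = -68.4071

Answer: -68.4071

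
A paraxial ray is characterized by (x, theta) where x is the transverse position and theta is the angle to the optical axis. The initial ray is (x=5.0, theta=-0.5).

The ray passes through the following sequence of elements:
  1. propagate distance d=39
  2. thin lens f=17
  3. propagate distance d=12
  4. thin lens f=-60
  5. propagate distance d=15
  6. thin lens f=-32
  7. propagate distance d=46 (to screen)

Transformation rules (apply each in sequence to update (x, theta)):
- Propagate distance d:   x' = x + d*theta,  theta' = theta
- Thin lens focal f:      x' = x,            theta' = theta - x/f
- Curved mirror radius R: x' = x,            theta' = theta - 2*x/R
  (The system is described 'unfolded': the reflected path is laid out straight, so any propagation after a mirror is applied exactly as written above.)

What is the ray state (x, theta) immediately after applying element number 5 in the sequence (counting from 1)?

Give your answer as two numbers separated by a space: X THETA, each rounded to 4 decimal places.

Initial: x=5.0000 theta=-0.5000
After 1 (propagate distance d=39): x=-14.5000 theta=-0.5000
After 2 (thin lens f=17): x=-14.5000 theta=6/17 (≈0.3529)
After 3 (propagate distance d=12): x=-349/34 (≈-10.2647) theta=6/17 (≈0.3529)
After 4 (thin lens f=-60): x=-349/34 (≈-10.2647) theta=371/2040 (≈0.1819)
After 5 (propagate distance d=15): x=-1025/136 (≈-7.5368) theta=371/2040 (≈0.1819)
Rounded to 4 decimal places: x = -7.5368, theta = 0.1819

Answer: -7.5368 0.1819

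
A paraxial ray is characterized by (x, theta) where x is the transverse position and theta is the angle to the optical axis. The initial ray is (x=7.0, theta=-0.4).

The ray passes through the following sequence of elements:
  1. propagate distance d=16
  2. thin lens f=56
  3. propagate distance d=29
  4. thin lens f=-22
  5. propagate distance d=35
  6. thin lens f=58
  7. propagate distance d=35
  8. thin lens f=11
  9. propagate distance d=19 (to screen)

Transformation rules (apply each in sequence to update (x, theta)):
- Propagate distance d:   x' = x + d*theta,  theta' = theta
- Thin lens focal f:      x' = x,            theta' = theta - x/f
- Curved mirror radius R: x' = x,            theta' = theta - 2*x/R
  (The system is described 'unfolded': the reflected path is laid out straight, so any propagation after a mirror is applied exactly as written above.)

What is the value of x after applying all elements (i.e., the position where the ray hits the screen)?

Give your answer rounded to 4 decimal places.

Answer: 32.8758

Derivation:
Initial: x=7.0000 theta=-0.4000
After 1 (propagate distance d=16): x=0.6000 theta=-0.4000
After 2 (thin lens f=56): x=0.6000 theta=-23/56 (≈-0.4107)
After 3 (propagate distance d=29): x=-3167/280 (≈-11.3107) theta=-23/56 (≈-0.4107)
After 4 (thin lens f=-22): x=-3167/280 (≈-11.3107) theta=-5697/6160 (≈-0.9248)
After 5 (propagate distance d=35): x=-269069/6160 (≈-43.6800) theta=-5697/6160 (≈-0.9248)
After 6 (thin lens f=58): x=-269069/6160 (≈-43.6800) theta=-61357/357280 (≈-0.1717)
After 7 (propagate distance d=35): x=-17753497/357280 (≈-49.6907) theta=-61357/357280 (≈-0.1717)
After 8 (thin lens f=11): x=-17753497/357280 (≈-49.6907) theta=1707857/393008 (≈4.3456)
After 9 (propagate distance d=19 (to screen)): x=129204363/3930080 (≈32.8758) theta=1707857/393008 (≈4.3456)
Rounded to 4 decimal places: x = 32.8758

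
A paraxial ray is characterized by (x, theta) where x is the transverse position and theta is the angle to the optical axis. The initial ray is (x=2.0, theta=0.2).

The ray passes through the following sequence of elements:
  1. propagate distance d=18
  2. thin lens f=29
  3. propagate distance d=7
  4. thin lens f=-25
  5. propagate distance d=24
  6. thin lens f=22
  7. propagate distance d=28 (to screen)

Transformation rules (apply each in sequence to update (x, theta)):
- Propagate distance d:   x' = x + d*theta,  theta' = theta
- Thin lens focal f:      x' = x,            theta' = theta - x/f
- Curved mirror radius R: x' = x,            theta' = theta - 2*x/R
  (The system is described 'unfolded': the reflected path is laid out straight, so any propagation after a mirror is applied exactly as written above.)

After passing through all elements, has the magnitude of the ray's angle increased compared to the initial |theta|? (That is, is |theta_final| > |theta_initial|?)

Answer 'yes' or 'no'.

Initial: x=2.0000 theta=0.2000
After 1 (propagate distance d=18): x=5.6000 theta=0.2000
After 2 (thin lens f=29): x=5.6000 theta=1/145 (≈0.0069)
After 3 (propagate distance d=7): x=819/145 (≈5.6483) theta=1/145 (≈0.0069)
After 4 (thin lens f=-25): x=819/145 (≈5.6483) theta=844/3625 (≈0.2328)
After 5 (propagate distance d=24): x=40731/3625 (≈11.2361) theta=844/3625 (≈0.2328)
After 6 (thin lens f=22): x=40731/3625 (≈11.2361) theta=-22163/79750 (≈-0.2779)
After 7 (propagate distance d=28 (to screen)): x=137759/39875 (≈3.4548) theta=-22163/79750 (≈-0.2779)
|theta_initial|=0.2000 |theta_final|=22163/79750 (≈0.2779) -> increased

Answer: yes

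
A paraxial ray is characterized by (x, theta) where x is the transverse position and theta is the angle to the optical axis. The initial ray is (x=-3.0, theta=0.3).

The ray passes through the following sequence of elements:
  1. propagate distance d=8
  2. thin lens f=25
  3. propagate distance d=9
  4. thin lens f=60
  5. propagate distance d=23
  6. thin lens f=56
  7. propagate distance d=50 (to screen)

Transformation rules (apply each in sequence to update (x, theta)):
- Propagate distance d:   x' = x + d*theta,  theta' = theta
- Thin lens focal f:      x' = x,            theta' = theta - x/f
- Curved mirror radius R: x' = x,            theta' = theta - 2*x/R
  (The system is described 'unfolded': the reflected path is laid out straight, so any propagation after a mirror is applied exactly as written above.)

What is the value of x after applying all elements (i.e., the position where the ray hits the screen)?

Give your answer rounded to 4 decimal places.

Answer: 15.2215

Derivation:
Initial: x=-3.0000 theta=0.3000
After 1 (propagate distance d=8): x=-0.6000 theta=0.3000
After 2 (thin lens f=25): x=-0.6000 theta=0.3240
After 3 (propagate distance d=9): x=2.3160 theta=0.3240
After 4 (thin lens f=60): x=2.3160 theta=0.2854
After 5 (propagate distance d=23): x=8.8802 theta=0.2854
After 6 (thin lens f=56): x=8.8802 theta=5073/40000 (≈0.1268)
After 7 (propagate distance d=50 (to screen)): x=304429/20000 (≈15.2215) theta=5073/40000 (≈0.1268)
Rounded to 4 decimal places: x = 15.2215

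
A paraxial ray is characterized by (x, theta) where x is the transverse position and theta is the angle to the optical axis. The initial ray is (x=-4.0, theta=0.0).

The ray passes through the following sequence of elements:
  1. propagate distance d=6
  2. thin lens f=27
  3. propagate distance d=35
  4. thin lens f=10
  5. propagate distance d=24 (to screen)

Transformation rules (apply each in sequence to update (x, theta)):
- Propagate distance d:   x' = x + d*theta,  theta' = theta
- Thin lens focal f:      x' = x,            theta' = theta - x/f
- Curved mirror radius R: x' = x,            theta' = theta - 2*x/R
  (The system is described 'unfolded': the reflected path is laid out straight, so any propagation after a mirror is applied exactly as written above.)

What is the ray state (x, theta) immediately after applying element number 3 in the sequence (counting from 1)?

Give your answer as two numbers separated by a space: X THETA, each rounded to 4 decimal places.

Initial: x=-4.0000 theta=0.0000
After 1 (propagate distance d=6): x=-4.0000 theta=0.0000
After 2 (thin lens f=27): x=-4.0000 theta=4/27 (≈0.1481)
After 3 (propagate distance d=35): x=32/27 (≈1.1852) theta=4/27 (≈0.1481)
Rounded to 4 decimal places: x = 1.1852, theta = 0.1481

Answer: 1.1852 0.1481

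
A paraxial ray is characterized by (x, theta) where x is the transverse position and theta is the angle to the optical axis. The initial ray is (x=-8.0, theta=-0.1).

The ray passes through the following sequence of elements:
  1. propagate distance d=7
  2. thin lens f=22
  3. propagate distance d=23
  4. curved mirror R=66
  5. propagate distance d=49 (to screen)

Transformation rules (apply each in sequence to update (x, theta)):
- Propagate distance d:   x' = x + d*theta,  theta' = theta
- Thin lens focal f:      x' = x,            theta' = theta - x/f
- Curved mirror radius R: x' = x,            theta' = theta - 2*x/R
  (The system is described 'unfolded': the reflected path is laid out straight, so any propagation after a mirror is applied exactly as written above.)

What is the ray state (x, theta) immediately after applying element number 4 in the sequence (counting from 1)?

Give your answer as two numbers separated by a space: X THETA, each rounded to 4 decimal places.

Initial: x=-8.0000 theta=-0.1000
After 1 (propagate distance d=7): x=-8.7000 theta=-0.1000
After 2 (thin lens f=22): x=-8.7000 theta=13/44 (≈0.2955)
After 3 (propagate distance d=23): x=-419/220 (≈-1.9045) theta=13/44 (≈0.2955)
After 4 (curved mirror R=66): x=-419/220 (≈-1.9045) theta=641/1815 (≈0.3532)
Rounded to 4 decimal places: x = -1.9045, theta = 0.3532

Answer: -1.9045 0.3532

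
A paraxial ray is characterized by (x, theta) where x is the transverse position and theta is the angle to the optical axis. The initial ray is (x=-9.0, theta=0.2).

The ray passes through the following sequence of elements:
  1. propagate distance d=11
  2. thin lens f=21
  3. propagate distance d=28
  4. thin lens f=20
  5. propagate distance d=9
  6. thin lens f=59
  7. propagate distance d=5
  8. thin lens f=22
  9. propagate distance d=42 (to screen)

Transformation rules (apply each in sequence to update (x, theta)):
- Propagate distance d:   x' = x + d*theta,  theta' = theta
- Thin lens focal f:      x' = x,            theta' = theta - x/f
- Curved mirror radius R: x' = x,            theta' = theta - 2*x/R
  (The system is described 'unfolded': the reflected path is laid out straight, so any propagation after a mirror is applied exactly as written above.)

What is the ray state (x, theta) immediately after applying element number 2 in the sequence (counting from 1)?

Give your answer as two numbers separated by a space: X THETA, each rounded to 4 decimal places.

Initial: x=-9.0000 theta=0.2000
After 1 (propagate distance d=11): x=-6.8000 theta=0.2000
After 2 (thin lens f=21): x=-6.8000 theta=11/21 (≈0.5238)
Rounded to 4 decimal places: x = -6.8000, theta = 0.5238

Answer: -6.8000 0.5238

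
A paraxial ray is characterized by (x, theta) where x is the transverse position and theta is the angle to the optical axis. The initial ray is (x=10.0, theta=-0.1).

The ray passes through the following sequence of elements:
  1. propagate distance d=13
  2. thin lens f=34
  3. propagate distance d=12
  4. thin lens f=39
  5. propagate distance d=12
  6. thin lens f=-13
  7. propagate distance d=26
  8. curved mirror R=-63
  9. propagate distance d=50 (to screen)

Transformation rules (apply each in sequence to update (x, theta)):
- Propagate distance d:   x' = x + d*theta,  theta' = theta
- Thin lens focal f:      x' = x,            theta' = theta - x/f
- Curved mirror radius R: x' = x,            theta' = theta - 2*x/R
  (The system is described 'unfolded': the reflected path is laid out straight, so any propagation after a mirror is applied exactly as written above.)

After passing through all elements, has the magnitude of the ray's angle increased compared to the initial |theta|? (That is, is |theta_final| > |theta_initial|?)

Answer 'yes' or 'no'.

Initial: x=10.0000 theta=-0.1000
After 1 (propagate distance d=13): x=8.7000 theta=-0.1000
After 2 (thin lens f=34): x=8.7000 theta=-121/340 (≈-0.3559)
After 3 (propagate distance d=12): x=753/170 (≈4.4294) theta=-121/340 (≈-0.3559)
After 4 (thin lens f=39): x=753/170 (≈4.4294) theta=-415/884 (≈-0.4695)
After 5 (propagate distance d=12): x=-2661/2210 (≈-1.2041) theta=-415/884 (≈-0.4695)
After 6 (thin lens f=-13): x=-2661/2210 (≈-1.2041) theta=-32297/57460 (≈-0.5621)
After 7 (propagate distance d=26): x=-17479/1105 (≈-15.8181) theta=-32297/57460 (≈-0.5621)
After 8 (curved mirror R=-63): x=-17479/1105 (≈-15.8181) theta=-550361/517140 (≈-1.0642)
After 9 (propagate distance d=50 (to screen)): x=-17849111/258570 (≈-69.0301) theta=-550361/517140 (≈-1.0642)
|theta_initial|=0.1000 |theta_final|=550361/517140 (≈1.0642) -> increased

Answer: yes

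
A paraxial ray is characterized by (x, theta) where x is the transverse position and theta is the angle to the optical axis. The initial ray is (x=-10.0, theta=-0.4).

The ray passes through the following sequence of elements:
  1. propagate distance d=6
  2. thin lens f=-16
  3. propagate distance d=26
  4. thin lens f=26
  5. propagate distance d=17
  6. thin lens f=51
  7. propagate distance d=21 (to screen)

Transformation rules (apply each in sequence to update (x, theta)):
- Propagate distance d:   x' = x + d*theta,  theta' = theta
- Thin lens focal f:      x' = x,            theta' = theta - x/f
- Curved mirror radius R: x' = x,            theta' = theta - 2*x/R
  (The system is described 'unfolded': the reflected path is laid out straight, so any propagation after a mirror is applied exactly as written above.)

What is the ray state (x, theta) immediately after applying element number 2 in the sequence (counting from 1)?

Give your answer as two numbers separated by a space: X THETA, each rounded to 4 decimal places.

Initial: x=-10.0000 theta=-0.4000
After 1 (propagate distance d=6): x=-12.4000 theta=-0.4000
After 2 (thin lens f=-16): x=-12.4000 theta=-1.1750
Rounded to 4 decimal places: x = -12.4000, theta = -1.1750

Answer: -12.4000 -1.1750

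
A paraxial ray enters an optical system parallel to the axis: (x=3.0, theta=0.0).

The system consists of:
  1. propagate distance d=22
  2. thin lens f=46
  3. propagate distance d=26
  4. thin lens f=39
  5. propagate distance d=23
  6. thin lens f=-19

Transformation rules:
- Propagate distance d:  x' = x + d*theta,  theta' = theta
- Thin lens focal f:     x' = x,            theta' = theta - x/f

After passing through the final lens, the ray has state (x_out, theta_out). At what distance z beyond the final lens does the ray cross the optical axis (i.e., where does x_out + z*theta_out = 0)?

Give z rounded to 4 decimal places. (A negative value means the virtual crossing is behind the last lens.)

Answer: -6.4564

Derivation:
Initial: x=3.0000 theta=0.0000
After 1 (propagate distance d=22): x=3.0000 theta=0.0000
After 2 (thin lens f=46): x=3.0000 theta=-3/46 (≈-0.0652)
After 3 (propagate distance d=26): x=30/23 (≈1.3043) theta=-3/46 (≈-0.0652)
After 4 (thin lens f=39): x=30/23 (≈1.3043) theta=-59/598 (≈-0.0987)
After 5 (propagate distance d=23): x=-577/598 (≈-0.9649) theta=-59/598 (≈-0.0987)
After 6 (thin lens f=-19): x=-577/598 (≈-0.9649) theta=-849/5681 (≈-0.1494)
z_focus = -x_out/theta_out = -(-577/598)/(-849/5681) = -10963/1698 ≈ -6.4564
Rounded to 4 decimal places: z = -6.4564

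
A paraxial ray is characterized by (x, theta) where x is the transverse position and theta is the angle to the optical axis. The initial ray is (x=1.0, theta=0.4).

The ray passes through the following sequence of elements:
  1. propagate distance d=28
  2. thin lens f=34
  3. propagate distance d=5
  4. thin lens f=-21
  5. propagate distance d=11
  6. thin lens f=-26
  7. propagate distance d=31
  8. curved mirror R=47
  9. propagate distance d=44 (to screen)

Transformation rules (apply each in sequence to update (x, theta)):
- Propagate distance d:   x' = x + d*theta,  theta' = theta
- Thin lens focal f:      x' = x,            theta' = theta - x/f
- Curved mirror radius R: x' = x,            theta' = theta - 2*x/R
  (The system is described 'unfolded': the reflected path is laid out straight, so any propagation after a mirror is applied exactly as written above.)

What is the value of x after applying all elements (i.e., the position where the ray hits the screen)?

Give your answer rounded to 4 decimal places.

Answer: 6.4549

Derivation:
Initial: x=1.0000 theta=0.4000
After 1 (propagate distance d=28): x=12.2000 theta=0.4000
After 2 (thin lens f=34): x=12.2000 theta=7/170 (≈0.0412)
After 3 (propagate distance d=5): x=2109/170 (≈12.4059) theta=7/170 (≈0.0412)
After 4 (thin lens f=-21): x=2109/170 (≈12.4059) theta=376/595 (≈0.6319)
After 5 (propagate distance d=11): x=271/14 (≈19.3571) theta=376/595 (≈0.6319)
After 6 (thin lens f=-26): x=271/14 (≈19.3571) theta=42587/30940 (≈1.3764)
After 7 (propagate distance d=31): x=1919107/30940 (≈62.0267) theta=42587/30940 (≈1.3764)
After 8 (curved mirror R=47): x=1919107/30940 (≈62.0267) theta=-52475/41548 (≈-1.2630)
After 9 (propagate distance d=44 (to screen)): x=9386529/1454180 (≈6.4549) theta=-52475/41548 (≈-1.2630)
Rounded to 4 decimal places: x = 6.4549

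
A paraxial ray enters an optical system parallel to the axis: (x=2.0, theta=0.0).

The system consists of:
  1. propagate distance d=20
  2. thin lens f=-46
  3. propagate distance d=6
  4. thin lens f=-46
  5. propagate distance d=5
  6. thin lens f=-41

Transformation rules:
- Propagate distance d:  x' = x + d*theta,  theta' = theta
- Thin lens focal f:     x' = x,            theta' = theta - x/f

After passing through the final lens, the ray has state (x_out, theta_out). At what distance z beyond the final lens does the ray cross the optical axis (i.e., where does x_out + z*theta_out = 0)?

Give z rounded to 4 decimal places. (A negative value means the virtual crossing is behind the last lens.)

Answer: -17.1249

Derivation:
Initial: x=2.0000 theta=0.0000
After 1 (propagate distance d=20): x=2.0000 theta=0.0000
After 2 (thin lens f=-46): x=2.0000 theta=1/23 (≈0.0435)
After 3 (propagate distance d=6): x=52/23 (≈2.2609) theta=1/23 (≈0.0435)
After 4 (thin lens f=-46): x=52/23 (≈2.2609) theta=49/529 (≈0.0926)
After 5 (propagate distance d=5): x=1441/529 (≈2.7240) theta=49/529 (≈0.0926)
After 6 (thin lens f=-41): x=1441/529 (≈2.7240) theta=150/943 (≈0.1591)
z_focus = -x_out/theta_out = -(1441/529)/(150/943) = -59081/3450 ≈ -17.1249
Rounded to 4 decimal places: z = -17.1249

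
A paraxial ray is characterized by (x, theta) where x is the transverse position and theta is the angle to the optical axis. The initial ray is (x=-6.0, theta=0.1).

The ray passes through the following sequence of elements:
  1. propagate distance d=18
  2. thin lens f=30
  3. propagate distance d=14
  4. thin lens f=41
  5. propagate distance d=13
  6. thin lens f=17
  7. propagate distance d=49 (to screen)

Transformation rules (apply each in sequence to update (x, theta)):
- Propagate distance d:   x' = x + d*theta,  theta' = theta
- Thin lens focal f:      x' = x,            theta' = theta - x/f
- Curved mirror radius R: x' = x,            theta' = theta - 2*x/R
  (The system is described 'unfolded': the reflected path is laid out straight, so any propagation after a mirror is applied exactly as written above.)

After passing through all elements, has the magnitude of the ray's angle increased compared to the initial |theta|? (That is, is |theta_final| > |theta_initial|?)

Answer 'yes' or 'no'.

Answer: yes

Derivation:
Initial: x=-6.0000 theta=0.1000
After 1 (propagate distance d=18): x=-4.2000 theta=0.1000
After 2 (thin lens f=30): x=-4.2000 theta=0.2400
After 3 (propagate distance d=14): x=-0.8400 theta=0.2400
After 4 (thin lens f=41): x=-0.8400 theta=267/1025 (≈0.2605)
After 5 (propagate distance d=13): x=522/205 (≈2.5463) theta=267/1025 (≈0.2605)
After 6 (thin lens f=17): x=522/205 (≈2.5463) theta=1929/17425 (≈0.1107)
After 7 (propagate distance d=49 (to screen)): x=138891/17425 (≈7.9708) theta=1929/17425 (≈0.1107)
|theta_initial|=0.1000 |theta_final|=1929/17425 (≈0.1107) -> increased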